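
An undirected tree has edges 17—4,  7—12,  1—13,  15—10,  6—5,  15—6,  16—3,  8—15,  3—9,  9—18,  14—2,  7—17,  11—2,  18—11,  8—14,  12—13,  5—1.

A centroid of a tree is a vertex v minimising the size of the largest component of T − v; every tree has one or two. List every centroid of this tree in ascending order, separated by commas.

15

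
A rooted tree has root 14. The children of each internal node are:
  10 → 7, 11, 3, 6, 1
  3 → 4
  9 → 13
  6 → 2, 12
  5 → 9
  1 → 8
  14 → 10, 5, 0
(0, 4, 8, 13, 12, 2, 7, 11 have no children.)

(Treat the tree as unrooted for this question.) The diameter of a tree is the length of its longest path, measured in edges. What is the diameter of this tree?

6

Starting from 2, a farthest node is 13 at distance 6.
One longest path: 2 - 6 - 10 - 14 - 5 - 9 - 13.
So the diameter is 6.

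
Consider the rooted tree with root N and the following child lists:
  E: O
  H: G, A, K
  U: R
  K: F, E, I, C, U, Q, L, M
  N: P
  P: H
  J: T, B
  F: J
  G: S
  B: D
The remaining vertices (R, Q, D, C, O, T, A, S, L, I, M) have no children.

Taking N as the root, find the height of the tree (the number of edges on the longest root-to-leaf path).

A deepest node is D, reached by N–P–H–K–F–J–B–D.
That path has 7 edges, so the height is 7.

7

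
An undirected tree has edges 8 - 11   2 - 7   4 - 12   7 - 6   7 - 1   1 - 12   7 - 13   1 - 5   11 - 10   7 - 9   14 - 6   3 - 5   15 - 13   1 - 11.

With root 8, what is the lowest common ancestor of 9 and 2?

7

Path 9→root: 9 7 1 11 8; path 2→root: 2 7 1 11 8.
First common node: 7.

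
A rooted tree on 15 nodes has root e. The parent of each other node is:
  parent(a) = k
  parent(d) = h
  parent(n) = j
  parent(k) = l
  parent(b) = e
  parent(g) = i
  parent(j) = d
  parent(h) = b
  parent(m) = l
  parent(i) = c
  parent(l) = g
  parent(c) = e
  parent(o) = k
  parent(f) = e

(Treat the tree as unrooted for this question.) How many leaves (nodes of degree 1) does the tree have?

5

The leaves are a, f, m, n, o.
That is 5 leaves.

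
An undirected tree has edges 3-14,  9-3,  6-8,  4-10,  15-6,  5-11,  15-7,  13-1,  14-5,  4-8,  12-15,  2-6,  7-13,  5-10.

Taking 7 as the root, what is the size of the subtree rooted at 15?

Descendants of 15 (including itself): 15, 12, 6, 8, 2, 4, 10, 5, 11, 14, 3, 9. That's 12.

12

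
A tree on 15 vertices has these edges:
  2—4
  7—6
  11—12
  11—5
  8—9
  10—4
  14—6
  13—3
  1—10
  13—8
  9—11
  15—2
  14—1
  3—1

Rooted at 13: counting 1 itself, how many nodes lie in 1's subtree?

Descendants of 1 (including itself): 1, 10, 14, 4, 6, 2, 7, 15. That's 8.

8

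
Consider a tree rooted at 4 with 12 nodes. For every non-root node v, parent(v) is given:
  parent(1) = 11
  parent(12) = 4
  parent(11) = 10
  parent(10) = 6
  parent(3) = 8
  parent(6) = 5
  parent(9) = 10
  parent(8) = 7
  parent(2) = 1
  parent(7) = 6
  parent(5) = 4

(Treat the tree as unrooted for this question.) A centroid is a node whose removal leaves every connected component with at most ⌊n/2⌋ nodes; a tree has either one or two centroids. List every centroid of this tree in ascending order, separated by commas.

6

Removing 6 splits the tree into components of sizes 5, 3, 3; the largest is 5 ≤ ⌊12/2⌋ = 6.
Every other node leaves some component of size > 6, so the centroid is unique.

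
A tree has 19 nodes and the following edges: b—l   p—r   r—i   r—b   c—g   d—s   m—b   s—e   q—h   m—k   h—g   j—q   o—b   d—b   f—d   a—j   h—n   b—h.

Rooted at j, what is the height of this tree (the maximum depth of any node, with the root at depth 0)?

6

The longest root-to-leaf path is j → q → h → b → d → s → e (6 edges).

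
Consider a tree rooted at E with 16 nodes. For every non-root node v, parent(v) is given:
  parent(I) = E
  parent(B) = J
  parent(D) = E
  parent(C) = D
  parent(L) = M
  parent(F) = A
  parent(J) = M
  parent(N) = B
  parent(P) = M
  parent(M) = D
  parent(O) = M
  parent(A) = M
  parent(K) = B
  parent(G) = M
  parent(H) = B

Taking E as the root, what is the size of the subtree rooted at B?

4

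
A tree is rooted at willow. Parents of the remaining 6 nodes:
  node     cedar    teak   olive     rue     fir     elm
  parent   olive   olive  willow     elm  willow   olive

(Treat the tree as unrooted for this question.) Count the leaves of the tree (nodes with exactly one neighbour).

4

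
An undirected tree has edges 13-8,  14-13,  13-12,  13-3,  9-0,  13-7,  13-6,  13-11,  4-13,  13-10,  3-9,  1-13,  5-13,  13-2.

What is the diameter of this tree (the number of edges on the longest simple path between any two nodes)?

A longest path is 0–9–3–13–10, with 4 edges.

4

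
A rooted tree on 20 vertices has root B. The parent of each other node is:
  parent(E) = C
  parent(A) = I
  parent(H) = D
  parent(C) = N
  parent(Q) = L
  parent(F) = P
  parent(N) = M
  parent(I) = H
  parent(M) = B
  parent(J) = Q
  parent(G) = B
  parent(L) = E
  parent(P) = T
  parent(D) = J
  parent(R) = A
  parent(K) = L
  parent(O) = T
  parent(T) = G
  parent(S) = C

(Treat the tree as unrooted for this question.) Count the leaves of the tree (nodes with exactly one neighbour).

5

Exactly 5 nodes have a single neighbour: F, K, O, R, S.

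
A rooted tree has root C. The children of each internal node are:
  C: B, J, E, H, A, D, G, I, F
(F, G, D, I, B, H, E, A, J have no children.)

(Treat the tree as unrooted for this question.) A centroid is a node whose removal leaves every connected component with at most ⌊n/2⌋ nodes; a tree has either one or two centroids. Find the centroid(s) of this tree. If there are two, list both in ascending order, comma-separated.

Delete C: the remaining components have sizes 1, 1, 1, 1, 1, 1, 1, 1, 1. Max 1 ≤ 5, so C is a centroid.
Every other node leaves some component of size > 5, so the centroid is unique.

C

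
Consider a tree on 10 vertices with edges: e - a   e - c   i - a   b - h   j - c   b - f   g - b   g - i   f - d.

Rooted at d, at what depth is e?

d – f – b – g – i – a – e — 6 edges.

6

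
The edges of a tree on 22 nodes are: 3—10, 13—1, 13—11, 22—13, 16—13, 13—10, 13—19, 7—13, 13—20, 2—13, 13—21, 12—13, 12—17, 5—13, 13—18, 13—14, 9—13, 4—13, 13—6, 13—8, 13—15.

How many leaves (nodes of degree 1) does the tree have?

19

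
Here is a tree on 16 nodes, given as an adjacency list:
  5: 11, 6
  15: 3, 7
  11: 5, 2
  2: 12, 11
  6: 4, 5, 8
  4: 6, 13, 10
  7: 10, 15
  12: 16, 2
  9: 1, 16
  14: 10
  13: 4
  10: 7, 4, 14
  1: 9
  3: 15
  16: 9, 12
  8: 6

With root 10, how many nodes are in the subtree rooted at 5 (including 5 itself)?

5's subtree: {5, 11, 2, 12, 16, 9, 1}, size 7.

7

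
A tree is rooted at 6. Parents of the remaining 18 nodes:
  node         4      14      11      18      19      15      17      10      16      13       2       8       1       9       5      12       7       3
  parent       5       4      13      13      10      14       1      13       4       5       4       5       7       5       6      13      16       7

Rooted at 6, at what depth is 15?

4

Climbing from 15 to the root: 15 → 14 → 4 → 5 → 6. That's 4 steps.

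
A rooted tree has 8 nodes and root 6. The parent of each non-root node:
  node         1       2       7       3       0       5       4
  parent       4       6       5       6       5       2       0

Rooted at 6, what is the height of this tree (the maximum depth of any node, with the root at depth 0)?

5

A deepest node is 1, reached by 6 → 2 → 5 → 0 → 4 → 1.
That path has 5 edges, so the height is 5.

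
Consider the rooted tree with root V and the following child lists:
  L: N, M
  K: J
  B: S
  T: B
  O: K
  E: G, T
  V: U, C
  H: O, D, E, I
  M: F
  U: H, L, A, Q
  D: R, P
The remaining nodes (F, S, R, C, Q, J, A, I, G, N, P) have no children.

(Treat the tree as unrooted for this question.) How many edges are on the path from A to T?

4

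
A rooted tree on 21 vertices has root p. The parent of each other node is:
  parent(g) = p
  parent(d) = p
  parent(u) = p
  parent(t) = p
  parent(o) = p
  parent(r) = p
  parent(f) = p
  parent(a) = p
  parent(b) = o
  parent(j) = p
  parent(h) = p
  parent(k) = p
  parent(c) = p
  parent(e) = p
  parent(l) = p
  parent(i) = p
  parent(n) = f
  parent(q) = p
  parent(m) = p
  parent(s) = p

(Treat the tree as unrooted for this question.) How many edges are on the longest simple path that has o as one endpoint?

The node farthest from o is n, via o–p–f–n — 3 edges.

3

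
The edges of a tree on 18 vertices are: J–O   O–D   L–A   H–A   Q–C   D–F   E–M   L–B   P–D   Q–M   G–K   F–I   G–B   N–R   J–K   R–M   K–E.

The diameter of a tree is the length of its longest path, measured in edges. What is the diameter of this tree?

A longest path is H-A-L-B-G-K-J-O-D-F-I, with 10 edges.

10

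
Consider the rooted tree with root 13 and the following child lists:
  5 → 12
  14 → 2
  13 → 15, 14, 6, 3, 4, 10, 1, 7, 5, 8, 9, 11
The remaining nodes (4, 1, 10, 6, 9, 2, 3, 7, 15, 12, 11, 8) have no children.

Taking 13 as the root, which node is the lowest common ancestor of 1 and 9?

Path 1→root: 1 13; path 9→root: 9 13.
First common node: 13.

13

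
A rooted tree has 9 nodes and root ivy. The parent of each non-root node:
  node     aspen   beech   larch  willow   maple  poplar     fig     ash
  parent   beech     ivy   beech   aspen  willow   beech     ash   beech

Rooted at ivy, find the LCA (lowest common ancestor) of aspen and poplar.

Ancestors of aspen (toward the root): aspen, beech, ivy.
Ancestors of poplar: poplar, beech, ivy.
The deepest node appearing in both lists is beech.

beech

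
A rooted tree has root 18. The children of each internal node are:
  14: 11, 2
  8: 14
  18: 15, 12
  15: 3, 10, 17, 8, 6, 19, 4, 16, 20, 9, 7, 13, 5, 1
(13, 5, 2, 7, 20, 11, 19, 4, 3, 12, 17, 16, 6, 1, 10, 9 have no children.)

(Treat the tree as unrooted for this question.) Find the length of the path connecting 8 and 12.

3

8 - 15 - 18 - 12: 3 edges.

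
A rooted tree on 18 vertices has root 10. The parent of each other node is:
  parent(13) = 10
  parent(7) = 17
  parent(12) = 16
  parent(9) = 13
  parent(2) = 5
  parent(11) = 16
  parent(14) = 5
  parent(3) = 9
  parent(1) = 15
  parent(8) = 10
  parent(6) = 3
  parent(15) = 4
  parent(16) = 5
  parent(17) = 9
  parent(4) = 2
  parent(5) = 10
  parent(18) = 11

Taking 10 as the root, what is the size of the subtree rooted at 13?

6

Descendants of 13 (including itself): 13, 9, 3, 17, 6, 7. That's 6.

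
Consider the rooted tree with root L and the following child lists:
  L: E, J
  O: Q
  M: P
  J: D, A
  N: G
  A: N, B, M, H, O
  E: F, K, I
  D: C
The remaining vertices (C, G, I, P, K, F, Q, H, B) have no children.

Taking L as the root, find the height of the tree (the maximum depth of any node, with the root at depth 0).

4

Q sits deepest: L – J – A – O – Q — 4 edges from the root.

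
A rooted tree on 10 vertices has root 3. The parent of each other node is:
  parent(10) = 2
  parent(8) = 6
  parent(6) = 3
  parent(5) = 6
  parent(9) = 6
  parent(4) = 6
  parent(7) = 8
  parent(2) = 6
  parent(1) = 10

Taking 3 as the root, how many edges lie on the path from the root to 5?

3 – 6 – 5 — 2 edges.

2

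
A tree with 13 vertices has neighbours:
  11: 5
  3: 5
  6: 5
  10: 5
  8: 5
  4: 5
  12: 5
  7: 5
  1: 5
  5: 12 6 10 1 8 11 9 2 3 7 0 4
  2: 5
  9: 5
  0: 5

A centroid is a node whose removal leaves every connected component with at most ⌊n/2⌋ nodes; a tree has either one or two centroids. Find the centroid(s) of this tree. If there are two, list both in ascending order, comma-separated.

If 5 is removed the pieces have sizes 1, 1, 1, 1, 1, 1, 1, 1, 1, 1, 1, 1, all ≤ ⌊13/2⌋ = 6.
No neighbour of 5 does as well, so 5 is the unique centroid.

5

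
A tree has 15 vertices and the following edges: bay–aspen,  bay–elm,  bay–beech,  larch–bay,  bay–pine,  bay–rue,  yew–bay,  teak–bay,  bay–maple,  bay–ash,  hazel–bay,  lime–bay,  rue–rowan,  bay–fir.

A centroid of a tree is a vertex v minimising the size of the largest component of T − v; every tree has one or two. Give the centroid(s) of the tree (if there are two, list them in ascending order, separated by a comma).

bay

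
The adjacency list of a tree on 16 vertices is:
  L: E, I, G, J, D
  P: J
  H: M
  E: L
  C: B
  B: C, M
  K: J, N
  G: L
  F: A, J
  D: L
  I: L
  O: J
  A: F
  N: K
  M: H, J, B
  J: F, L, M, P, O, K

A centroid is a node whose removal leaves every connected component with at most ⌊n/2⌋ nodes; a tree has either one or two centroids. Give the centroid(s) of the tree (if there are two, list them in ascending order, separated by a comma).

J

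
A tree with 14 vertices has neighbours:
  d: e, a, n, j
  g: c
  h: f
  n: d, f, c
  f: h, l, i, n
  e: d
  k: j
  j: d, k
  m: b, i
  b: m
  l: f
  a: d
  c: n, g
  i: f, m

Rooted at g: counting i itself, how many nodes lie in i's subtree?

3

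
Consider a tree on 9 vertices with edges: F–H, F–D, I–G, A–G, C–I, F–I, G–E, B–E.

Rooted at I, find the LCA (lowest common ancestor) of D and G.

I

Ancestors of D (toward the root): D, F, I.
Ancestors of G: G, I.
The deepest node appearing in both lists is I.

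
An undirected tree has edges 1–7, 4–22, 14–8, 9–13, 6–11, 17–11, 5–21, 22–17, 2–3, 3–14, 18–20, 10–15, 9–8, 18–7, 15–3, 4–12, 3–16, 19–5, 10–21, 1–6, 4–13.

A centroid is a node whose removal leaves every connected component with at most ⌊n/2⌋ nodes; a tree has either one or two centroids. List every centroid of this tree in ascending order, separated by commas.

9, 13

Delete 9: the remaining components have sizes 11, 10. Max 11 ≤ 11, so 9 is a centroid.
Its neighbour 13 also leaves a largest component of size 11, so both are centroids.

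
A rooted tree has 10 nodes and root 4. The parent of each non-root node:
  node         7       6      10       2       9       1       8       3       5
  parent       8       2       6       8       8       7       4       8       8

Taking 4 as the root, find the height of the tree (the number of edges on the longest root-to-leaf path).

10 sits deepest: 4 – 8 – 2 – 6 – 10 — 4 edges from the root.

4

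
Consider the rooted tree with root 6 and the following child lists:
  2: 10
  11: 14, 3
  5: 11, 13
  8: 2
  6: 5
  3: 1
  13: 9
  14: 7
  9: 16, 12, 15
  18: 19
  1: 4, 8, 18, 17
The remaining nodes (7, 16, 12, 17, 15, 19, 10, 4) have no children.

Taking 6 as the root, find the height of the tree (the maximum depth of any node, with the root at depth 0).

A deepest node is 10, reached by 6 → 5 → 11 → 3 → 1 → 8 → 2 → 10.
That path has 7 edges, so the height is 7.

7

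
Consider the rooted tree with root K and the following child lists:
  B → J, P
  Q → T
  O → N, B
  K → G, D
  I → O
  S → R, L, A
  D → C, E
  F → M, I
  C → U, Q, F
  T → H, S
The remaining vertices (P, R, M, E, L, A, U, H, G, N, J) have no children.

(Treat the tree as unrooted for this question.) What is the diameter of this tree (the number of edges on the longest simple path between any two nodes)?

BFS from J reaches A last, at distance 9; BFS from A confirms no node is farther.
Path: J - B - O - I - F - C - Q - T - S - A.

9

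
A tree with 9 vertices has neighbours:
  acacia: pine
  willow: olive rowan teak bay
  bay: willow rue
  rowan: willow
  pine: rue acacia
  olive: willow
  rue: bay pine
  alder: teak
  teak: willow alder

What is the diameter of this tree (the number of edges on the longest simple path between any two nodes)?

6

Starting from acacia, a farthest node is alder at distance 6.
One longest path: acacia–pine–rue–bay–willow–teak–alder.
So the diameter is 6.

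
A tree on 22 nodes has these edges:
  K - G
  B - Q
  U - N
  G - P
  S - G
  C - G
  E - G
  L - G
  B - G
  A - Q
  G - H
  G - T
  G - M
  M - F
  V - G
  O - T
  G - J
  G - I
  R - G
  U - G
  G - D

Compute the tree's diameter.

A longest path is A–Q–B–G–T–O, with 5 edges.

5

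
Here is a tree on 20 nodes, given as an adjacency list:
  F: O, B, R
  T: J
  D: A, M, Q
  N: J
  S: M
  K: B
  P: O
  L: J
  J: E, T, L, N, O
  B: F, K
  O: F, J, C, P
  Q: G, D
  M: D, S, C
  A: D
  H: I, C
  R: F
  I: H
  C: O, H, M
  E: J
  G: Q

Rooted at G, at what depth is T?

G – Q – D – M – C – O – J – T — 7 edges.

7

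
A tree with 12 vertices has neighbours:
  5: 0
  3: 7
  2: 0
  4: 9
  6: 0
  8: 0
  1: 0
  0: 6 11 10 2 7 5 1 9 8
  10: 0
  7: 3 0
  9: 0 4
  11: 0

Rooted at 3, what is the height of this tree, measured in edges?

4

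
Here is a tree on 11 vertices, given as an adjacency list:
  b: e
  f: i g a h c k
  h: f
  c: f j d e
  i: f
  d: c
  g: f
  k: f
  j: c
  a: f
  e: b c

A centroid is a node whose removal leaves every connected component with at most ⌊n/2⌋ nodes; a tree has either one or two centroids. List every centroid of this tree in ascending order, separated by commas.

f

Delete f: the remaining components have sizes 5, 1, 1, 1, 1, 1. Max 5 ≤ 5, so f is a centroid.
Every other node leaves some component of size > 5, so the centroid is unique.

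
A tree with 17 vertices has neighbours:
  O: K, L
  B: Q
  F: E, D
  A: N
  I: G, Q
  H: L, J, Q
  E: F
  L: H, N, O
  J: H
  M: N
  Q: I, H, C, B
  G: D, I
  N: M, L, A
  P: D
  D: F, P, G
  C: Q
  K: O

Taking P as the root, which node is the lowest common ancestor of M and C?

Q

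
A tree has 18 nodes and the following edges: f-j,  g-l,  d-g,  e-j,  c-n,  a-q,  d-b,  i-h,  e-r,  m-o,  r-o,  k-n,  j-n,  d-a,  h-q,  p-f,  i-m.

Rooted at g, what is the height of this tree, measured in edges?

k sits deepest: g-d-a-q-h-i-m-o-r-e-j-n-k — 12 edges from the root.

12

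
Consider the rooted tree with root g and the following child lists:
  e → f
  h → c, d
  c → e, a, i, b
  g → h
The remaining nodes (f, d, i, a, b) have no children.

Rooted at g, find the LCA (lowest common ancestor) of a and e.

c

Path a→root: a c h g; path e→root: e c h g.
First common node: c.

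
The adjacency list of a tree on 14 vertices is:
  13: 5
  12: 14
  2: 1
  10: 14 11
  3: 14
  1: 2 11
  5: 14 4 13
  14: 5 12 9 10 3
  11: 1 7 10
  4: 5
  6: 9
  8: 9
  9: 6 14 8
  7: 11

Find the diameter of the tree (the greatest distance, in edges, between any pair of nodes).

6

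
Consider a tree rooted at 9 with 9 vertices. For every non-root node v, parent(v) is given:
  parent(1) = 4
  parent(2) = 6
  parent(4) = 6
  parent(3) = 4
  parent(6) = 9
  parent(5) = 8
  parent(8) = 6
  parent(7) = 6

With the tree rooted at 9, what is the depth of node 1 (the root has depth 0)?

3

Climbing from 1 to the root: 1 – 4 – 6 – 9. That's 3 steps.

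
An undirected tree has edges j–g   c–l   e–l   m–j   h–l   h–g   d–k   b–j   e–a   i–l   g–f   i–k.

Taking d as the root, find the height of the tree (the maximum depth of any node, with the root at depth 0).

The longest root-to-leaf path is d – k – i – l – h – g – j – m (7 edges).

7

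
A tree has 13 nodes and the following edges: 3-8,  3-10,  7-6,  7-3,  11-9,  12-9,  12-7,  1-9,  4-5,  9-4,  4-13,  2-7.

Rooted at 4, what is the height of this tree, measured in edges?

A deepest node is 8, reached by 4 – 9 – 12 – 7 – 3 – 8.
That path has 5 edges, so the height is 5.

5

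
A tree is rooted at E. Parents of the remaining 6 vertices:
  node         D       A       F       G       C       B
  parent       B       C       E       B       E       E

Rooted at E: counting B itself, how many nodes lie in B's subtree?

3

The subtree rooted at B contains: B, D, G — 3 nodes.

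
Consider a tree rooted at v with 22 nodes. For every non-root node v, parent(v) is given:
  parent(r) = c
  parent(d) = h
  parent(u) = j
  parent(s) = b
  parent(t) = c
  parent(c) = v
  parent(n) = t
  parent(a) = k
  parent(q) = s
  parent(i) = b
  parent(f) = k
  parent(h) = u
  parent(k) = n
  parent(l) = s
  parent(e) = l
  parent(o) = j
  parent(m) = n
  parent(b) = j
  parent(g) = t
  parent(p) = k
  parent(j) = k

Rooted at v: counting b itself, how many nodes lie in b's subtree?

6

The subtree rooted at b contains: b, s, i, l, q, e — 6 nodes.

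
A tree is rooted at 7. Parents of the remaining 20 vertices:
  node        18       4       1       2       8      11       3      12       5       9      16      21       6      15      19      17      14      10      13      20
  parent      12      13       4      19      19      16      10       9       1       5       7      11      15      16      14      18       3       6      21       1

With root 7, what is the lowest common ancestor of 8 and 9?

16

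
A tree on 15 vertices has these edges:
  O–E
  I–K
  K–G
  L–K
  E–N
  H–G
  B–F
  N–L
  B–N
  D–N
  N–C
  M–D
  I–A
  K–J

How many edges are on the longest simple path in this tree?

6

A longest path is A-I-K-L-N-E-O, with 6 edges.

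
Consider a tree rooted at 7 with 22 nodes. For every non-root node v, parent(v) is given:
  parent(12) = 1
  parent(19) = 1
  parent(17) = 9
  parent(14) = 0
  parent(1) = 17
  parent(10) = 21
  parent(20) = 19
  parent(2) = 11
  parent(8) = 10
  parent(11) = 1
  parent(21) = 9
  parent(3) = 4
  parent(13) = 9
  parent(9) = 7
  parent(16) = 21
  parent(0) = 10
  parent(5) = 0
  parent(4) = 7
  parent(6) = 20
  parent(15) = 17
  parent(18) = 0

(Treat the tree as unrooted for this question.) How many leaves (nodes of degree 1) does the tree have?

11

Exactly 11 nodes have a single neighbour: 2, 3, 5, 6, 8, 12, 13, 14, 15, 16, 18.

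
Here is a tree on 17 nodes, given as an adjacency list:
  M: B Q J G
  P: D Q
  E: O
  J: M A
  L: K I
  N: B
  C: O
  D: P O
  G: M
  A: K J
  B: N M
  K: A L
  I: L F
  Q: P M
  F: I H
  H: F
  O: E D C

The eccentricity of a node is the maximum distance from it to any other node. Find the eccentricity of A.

The node farthest from A is C (E also at distance 7), via A – J – M – Q – P – D – O – C — 7 edges.

7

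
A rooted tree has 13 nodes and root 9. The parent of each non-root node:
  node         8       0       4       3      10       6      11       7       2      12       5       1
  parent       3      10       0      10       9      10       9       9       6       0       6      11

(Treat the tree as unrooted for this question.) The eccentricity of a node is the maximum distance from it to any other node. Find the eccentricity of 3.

Distances from 3 peak at 4, attained at 1.
3–10–9–11–1

4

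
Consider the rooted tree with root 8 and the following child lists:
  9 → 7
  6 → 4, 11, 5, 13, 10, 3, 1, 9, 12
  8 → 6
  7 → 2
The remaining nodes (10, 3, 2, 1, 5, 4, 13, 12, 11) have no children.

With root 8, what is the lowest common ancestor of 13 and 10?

6

Ancestors of 13 (toward the root): 13, 6, 8.
Ancestors of 10: 10, 6, 8.
The deepest node appearing in both lists is 6.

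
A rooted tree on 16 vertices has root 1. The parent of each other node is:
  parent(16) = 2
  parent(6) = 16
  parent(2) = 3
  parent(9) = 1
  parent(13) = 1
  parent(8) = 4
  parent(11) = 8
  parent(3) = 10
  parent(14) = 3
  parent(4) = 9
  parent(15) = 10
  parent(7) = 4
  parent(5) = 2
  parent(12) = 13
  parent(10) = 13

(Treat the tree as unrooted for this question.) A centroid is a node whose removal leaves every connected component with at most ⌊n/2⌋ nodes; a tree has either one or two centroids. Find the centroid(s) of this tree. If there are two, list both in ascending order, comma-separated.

Removing 10 splits the tree into components of sizes 8, 6, 1; the largest is 8 ≤ ⌊16/2⌋ = 8.
Its neighbour 13 also leaves a largest component of size 8, so both are centroids.

10, 13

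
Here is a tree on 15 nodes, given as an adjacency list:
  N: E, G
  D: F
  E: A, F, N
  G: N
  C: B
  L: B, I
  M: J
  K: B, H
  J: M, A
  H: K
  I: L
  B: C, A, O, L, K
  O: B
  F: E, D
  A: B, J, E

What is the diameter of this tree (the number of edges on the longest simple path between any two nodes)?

BFS from I reaches G last, at distance 6; BFS from G confirms no node is farther.
Path: I - L - B - A - E - N - G.

6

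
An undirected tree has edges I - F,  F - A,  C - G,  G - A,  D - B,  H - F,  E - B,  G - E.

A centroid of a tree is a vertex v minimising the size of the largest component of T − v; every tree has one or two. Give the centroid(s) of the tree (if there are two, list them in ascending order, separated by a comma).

Delete G: the remaining components have sizes 4, 3, 1. Max 4 ≤ 4, so G is a centroid.
Every other node leaves some component of size > 4, so the centroid is unique.

G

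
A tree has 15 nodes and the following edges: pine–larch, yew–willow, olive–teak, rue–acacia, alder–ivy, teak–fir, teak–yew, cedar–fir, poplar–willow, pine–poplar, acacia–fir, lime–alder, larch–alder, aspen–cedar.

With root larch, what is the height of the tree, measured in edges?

aspen sits deepest: larch → pine → poplar → willow → yew → teak → fir → cedar → aspen — 8 edges from the root.

8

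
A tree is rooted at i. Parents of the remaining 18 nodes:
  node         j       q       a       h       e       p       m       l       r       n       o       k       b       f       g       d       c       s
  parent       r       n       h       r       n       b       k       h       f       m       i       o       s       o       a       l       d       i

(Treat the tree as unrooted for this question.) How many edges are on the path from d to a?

Walking from d: d – l – h – a. Length 3.

3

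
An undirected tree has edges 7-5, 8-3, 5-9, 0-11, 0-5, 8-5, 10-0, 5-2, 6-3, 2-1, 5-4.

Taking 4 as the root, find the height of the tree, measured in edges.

4

The longest root-to-leaf path is 4 – 5 – 8 – 3 – 6 (4 edges).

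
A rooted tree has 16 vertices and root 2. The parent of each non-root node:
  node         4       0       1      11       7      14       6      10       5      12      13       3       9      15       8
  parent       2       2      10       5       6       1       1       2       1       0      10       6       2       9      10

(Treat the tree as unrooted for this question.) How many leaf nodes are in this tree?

9

Degree-1 nodes: 3, 4, 7, 8, 11, 12, 13, 14, 15 — 9 of them.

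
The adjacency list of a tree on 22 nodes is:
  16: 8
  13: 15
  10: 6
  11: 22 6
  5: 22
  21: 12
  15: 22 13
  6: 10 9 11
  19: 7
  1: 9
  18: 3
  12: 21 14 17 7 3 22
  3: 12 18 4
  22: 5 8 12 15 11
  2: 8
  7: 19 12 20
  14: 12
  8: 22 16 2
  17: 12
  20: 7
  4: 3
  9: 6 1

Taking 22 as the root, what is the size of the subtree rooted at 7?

7's subtree: {7, 19, 20}, size 3.

3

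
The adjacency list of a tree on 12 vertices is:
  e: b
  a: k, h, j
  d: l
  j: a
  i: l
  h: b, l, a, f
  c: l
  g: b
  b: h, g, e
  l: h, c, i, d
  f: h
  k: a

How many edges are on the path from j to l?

3

Walking from j: j – a – h – l. Length 3.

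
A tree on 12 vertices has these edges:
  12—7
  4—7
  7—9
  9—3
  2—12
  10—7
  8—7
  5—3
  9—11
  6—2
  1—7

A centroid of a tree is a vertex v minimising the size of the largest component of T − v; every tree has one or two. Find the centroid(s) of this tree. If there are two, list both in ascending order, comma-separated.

If 7 is removed the pieces have sizes 4, 3, 1, 1, 1, 1, all ≤ ⌊12/2⌋ = 6.
No neighbour of 7 does as well, so 7 is the unique centroid.

7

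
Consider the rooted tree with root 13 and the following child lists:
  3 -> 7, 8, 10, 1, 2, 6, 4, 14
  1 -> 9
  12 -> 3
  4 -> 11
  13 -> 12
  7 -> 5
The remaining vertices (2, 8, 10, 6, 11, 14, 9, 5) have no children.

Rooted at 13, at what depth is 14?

Climbing from 14 to the root: 14 – 3 – 12 – 13. That's 3 steps.

3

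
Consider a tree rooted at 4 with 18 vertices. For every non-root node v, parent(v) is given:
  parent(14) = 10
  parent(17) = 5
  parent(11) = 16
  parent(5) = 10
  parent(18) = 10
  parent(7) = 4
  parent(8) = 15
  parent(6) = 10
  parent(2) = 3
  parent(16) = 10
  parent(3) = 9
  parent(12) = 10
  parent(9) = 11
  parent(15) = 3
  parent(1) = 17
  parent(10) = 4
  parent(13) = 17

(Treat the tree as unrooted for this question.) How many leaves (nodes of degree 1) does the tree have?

9

Degree-1 nodes: 1, 2, 6, 7, 8, 12, 13, 14, 18 — 9 of them.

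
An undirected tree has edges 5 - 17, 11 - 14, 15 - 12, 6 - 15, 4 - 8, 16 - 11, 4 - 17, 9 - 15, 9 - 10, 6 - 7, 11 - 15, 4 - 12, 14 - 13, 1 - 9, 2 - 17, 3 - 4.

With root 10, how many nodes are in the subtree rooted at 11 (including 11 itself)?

The subtree rooted at 11 contains: 11, 14, 16, 13 — 4 nodes.

4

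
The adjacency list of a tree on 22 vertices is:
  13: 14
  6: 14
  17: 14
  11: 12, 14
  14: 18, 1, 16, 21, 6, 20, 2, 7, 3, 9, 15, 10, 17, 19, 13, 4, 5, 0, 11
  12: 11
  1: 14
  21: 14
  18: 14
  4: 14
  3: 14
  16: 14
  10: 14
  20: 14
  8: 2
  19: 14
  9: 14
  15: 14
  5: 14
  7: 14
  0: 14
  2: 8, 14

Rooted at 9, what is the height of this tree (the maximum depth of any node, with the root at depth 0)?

8 sits deepest: 9-14-2-8 — 3 edges from the root.

3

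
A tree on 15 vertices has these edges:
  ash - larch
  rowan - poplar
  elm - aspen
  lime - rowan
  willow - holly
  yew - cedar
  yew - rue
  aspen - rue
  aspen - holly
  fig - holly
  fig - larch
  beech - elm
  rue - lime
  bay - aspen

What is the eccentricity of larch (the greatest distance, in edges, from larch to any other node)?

7

The node farthest from larch is poplar, via larch – fig – holly – aspen – rue – lime – rowan – poplar — 7 edges.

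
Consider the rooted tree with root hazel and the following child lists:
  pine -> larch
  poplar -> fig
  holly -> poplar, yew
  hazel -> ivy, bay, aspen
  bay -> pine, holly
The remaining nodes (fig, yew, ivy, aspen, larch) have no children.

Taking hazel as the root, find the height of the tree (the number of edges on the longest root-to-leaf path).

fig sits deepest: hazel-bay-holly-poplar-fig — 4 edges from the root.

4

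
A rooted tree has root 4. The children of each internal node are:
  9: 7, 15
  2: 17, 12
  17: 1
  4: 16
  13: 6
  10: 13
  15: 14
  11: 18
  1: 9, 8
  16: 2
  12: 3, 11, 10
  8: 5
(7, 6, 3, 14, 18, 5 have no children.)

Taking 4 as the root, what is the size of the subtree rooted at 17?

8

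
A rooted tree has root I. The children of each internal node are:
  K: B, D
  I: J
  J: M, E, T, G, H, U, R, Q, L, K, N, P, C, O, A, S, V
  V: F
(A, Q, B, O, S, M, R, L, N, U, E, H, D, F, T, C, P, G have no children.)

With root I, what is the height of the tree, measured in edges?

The longest root-to-leaf path is I – J – V – F (3 edges).

3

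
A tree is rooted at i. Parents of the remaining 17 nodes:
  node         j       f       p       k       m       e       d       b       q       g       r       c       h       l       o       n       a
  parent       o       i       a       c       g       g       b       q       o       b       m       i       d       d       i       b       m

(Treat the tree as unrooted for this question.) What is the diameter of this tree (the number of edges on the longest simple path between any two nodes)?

9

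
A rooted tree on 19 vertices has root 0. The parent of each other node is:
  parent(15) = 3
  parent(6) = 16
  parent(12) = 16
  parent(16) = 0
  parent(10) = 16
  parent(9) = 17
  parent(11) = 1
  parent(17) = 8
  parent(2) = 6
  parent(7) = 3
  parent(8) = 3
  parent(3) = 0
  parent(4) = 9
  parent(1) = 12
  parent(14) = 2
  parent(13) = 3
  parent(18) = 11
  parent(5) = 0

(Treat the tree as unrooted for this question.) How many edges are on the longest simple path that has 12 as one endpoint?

A farthest node from 12 is 4.
The path 12-16-0-3-8-17-9-4 has 7 edges.

7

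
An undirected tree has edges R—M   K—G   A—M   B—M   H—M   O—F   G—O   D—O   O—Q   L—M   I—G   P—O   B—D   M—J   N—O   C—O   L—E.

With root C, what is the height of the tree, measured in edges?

The longest root-to-leaf path is C–O–D–B–M–L–E (6 edges).

6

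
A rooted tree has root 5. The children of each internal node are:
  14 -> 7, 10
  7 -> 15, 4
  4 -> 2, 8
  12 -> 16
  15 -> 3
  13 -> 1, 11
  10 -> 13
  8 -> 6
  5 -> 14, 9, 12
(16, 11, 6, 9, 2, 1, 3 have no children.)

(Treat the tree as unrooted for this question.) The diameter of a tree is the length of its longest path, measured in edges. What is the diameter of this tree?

7

A longest path is 1-13-10-14-7-4-8-6, with 7 edges.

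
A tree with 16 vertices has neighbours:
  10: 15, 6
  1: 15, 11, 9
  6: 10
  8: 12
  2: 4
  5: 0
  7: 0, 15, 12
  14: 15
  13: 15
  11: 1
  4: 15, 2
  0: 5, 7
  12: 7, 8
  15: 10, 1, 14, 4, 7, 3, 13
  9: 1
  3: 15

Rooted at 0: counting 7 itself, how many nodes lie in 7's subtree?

7's subtree: {7, 12, 15, 8, 10, 4, 1, 14, 13, 3, 6, 2, 11, 9}, size 14.

14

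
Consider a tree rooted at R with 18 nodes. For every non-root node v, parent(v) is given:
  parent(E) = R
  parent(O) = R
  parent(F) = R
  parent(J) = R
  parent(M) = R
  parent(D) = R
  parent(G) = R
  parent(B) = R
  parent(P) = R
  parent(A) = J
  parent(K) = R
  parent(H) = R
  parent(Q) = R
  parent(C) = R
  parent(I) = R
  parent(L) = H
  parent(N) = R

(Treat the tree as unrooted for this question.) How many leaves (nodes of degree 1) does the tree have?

15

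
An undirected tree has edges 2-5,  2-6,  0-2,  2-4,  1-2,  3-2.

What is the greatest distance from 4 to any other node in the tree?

2

Distances from 4 peak at 2, attained at 5 (0, 1, 3, 6 also at distance 2).
4 – 2 – 5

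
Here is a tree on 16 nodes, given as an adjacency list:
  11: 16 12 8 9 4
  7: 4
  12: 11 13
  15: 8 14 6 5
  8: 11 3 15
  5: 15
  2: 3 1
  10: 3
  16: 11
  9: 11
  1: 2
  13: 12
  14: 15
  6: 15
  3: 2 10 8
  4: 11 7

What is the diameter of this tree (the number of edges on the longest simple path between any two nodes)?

BFS from 13 reaches 1 last, at distance 6; BFS from 1 confirms no node is farther.
Path: 13 - 12 - 11 - 8 - 3 - 2 - 1.

6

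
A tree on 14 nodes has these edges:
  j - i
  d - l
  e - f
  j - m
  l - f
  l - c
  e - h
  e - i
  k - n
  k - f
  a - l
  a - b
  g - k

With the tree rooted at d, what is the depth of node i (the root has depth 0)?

4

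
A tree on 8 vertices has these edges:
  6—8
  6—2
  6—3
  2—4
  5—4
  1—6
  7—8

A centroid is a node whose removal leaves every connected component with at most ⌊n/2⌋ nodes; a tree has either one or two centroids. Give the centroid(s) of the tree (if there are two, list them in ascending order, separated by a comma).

6

Removing 6 splits the tree into components of sizes 3, 2, 1, 1; the largest is 3 ≤ ⌊8/2⌋ = 4.
Every other node leaves some component of size > 4, so the centroid is unique.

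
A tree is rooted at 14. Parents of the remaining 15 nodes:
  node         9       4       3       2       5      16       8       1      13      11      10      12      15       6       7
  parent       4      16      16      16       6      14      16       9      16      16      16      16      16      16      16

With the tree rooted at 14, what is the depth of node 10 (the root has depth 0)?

14–16–10 — 2 edges.

2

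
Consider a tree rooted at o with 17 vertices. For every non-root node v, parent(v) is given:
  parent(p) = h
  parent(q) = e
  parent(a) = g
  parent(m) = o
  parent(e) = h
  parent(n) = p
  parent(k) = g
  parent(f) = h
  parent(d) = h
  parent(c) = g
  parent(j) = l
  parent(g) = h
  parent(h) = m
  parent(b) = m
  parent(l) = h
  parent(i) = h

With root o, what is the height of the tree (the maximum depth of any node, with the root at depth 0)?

q sits deepest: o-m-h-e-q — 4 edges from the root.

4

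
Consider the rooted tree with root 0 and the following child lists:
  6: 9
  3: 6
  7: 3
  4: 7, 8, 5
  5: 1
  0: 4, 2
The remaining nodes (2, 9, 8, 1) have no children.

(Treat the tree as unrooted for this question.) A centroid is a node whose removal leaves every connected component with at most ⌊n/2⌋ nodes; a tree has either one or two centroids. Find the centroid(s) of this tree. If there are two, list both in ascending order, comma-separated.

Removing 4 splits the tree into components of sizes 4, 2, 2, 1; the largest is 4 ≤ ⌊10/2⌋ = 5.
No neighbour of 4 does as well, so 4 is the unique centroid.

4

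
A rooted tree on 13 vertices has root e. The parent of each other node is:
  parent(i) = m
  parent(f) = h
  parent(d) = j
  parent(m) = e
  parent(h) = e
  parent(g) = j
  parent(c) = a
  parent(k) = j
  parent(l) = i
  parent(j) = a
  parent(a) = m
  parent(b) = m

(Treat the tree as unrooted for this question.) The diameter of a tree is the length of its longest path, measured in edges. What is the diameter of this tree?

A longest path is f–h–e–m–a–j–k, with 6 edges.

6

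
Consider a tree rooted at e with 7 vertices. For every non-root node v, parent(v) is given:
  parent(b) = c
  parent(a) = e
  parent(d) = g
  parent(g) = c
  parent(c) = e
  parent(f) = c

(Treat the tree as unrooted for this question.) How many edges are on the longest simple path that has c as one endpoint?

2

The node farthest from c is a (d also at distance 2), via c – e – a — 2 edges.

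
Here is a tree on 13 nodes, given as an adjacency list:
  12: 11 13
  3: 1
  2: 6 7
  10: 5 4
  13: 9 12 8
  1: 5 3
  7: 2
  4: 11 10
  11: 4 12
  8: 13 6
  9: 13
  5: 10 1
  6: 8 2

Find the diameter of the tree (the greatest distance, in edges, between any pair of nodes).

BFS from 7 reaches 3 last, at distance 11; BFS from 3 confirms no node is farther.
Path: 7-2-6-8-13-12-11-4-10-5-1-3.

11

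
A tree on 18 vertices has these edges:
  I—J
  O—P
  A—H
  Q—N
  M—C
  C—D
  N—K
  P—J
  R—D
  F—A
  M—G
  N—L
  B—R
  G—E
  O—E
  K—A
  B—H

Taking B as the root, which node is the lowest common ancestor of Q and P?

B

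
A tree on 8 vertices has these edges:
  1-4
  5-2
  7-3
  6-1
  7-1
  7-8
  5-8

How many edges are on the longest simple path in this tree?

5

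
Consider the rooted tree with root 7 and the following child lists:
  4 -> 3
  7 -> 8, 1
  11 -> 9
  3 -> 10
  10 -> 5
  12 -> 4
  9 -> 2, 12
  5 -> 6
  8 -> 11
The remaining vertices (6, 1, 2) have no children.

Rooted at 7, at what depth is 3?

6

7–8–11–9–12–4–3 — 6 edges.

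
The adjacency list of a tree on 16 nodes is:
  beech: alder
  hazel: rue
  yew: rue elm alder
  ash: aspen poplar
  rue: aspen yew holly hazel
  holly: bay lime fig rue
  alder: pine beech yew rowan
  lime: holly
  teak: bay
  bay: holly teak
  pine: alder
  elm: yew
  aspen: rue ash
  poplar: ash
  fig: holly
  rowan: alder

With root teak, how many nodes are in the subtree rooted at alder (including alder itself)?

4

Descendants of alder (including itself): alder, pine, rowan, beech. That's 4.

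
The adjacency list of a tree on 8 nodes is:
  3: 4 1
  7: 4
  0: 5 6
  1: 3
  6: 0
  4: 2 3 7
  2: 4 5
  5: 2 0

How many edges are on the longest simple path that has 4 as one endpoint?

4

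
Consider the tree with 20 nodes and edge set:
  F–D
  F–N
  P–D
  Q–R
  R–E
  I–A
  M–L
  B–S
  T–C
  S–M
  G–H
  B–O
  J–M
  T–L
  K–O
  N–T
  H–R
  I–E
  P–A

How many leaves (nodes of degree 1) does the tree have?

Exactly 5 nodes have a single neighbour: C, G, J, K, Q.

5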